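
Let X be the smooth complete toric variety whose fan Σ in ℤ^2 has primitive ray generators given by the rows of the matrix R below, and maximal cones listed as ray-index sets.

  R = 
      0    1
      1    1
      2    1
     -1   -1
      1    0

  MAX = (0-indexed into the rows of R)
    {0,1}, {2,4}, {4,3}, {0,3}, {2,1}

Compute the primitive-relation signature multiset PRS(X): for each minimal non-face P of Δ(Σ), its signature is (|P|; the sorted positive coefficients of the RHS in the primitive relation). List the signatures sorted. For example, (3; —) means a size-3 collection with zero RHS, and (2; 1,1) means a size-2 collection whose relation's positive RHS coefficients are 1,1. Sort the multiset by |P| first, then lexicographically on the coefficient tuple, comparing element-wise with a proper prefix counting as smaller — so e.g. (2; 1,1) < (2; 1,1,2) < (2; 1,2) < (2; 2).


Minimal non-faces — 5 found among 5 rays, 5 max cones:

  P = {1,3}:  v_{1} + v_{3} = 0  ⇒ sig = (2; —)
  P = {0,4}:  v_{0} + v_{4} = v_{1}  ⇒ sig = (2; 1)
  P = {1,4}:  v_{1} + v_{4} = v_{2}  ⇒ sig = (2; 1)
  P = {2,3}:  v_{2} + v_{3} = v_{4}  ⇒ sig = (2; 1)
  P = {0,2}:  v_{0} + v_{2} = 2·v_{1}  ⇒ sig = (2; 2)

Signatures (|P|; sorted positive RHS coefficients), sorted:
{ (2; —),  (2; 1) ×3,  (2; 2) }


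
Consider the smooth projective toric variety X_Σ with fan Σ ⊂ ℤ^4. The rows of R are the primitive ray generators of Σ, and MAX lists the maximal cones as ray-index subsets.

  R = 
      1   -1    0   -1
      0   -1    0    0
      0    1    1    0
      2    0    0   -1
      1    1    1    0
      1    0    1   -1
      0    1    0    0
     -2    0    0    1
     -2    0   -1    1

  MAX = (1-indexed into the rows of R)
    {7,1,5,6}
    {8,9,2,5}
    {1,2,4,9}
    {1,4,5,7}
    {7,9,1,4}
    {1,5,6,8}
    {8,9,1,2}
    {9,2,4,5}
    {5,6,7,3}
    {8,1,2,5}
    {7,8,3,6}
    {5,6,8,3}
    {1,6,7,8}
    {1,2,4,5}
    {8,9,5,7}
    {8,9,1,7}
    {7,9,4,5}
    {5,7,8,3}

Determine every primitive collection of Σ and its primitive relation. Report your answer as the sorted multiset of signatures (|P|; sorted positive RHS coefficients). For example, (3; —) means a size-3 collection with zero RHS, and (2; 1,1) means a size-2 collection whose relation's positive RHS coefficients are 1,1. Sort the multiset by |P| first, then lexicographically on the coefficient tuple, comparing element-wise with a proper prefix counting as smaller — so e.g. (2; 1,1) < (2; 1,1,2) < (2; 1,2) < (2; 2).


12 collections generate NE(X_Σ); each relation:

  P={2,7}:  v_{2} + v_{7} = 0 ; sig = (2; —)
  P={4,8}:  v_{4} + v_{8} = 0 ; sig = (2; —)
  P={1,3}:  v_{1} + v_{3} = v_{6} ; sig = (2; 1)
  P={3,9}:  v_{3} + v_{9} = v_{7} + v_{8} ; sig = (2; 1,1)
  P={2,3}:  v_{2} + v_{3} = v_{1} + v_{5} + v_{8} ; sig = (2; 1,1,1)
  P={3,4}:  v_{3} + v_{4} = v_{1} + v_{5} + v_{7} ; sig = (2; 1,1,1)
  P={6,9}:  v_{6} + v_{9} = v_{1} + v_{7} + v_{8} ; sig = (2; 1,1,1)
  P={2,6}:  v_{2} + v_{6} = 2·v_{1} + v_{5} + v_{8} ; sig = (2; 1,1,2)
  P={4,6}:  v_{4} + v_{6} = 2·v_{1} + v_{5} + v_{7} ; sig = (2; 1,1,2)
  P={1,5,9}:  v_{1} + v_{5} + v_{9} = 0 ; sig = (3; —)
  P={1,5,7,8}:  v_{1} + v_{5} + v_{7} + v_{8} = v_{3} ; sig = (4; 1)
  P={5,6,7,8}:  v_{5} + v_{6} + v_{7} + v_{8} = 2·v_{3} ; sig = (4; 2)

so the primitive-relation signature multiset is
{ (2; —) ×2,  (2; 1),  (2; 1,1),  (2; 1,1,1) ×3,  (2; 1,1,2) ×2,  (3; —),  (4; 1),  (4; 2) }


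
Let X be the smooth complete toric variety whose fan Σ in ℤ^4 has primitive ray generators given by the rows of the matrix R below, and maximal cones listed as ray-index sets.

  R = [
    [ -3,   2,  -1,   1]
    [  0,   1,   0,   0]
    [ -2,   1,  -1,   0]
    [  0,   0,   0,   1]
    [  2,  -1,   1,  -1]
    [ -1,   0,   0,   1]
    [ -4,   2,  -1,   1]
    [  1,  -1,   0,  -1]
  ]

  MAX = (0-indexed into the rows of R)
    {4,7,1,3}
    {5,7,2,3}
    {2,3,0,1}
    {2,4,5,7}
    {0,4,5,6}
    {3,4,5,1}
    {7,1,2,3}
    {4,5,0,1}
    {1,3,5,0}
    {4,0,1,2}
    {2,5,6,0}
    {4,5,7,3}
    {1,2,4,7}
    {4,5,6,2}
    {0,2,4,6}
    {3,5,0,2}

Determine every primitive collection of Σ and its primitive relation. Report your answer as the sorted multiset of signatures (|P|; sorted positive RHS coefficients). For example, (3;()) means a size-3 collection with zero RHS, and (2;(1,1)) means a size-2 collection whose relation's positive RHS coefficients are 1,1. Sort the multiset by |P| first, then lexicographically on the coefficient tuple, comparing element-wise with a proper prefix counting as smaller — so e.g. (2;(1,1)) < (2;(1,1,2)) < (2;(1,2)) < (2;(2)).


Δ(Σ) — 8 vertices, 9 min non-faces:

  {0,7}:  v_{0} + v_{7} = v_{2}  so sig = (2;(1))
  {3,6}:  v_{3} + v_{6} = v_{0} + v_{5}  so sig = (2;(1,1))
  {6,7}:  v_{6} + v_{7} = 2·v_{2} + v_{4} + v_{5}  so sig = (2;(1,1,2))
  {1,6}:  v_{1} + v_{6} = 2·v_{0} + v_{4}  so sig = (2;(1,2))
  {1,5,7}:  v_{1} + v_{5} + v_{7} = 0  so sig = (3;())
  {2,3,4}:  v_{2} + v_{3} + v_{4} = 0  so sig = (3;())
  {1,2,5}:  v_{1} + v_{2} + v_{5} = v_{0}  so sig = (3;(1))
  {0,3,4}:  v_{0} + v_{3} + v_{4} = v_{1} + v_{5}  so sig = (3;(1,1))
  {0,2,4,5}:  v_{0} + v_{2} + v_{4} + v_{5} = v_{6}  so sig = (4;(1))

Hence PRS(X_Σ) =
{ (2;(1)),  (2;(1,1)),  (2;(1,1,2)),  (2;(1,2)),  (3;()) ×2,  (3;(1)),  (3;(1,1)),  (4;(1)) }


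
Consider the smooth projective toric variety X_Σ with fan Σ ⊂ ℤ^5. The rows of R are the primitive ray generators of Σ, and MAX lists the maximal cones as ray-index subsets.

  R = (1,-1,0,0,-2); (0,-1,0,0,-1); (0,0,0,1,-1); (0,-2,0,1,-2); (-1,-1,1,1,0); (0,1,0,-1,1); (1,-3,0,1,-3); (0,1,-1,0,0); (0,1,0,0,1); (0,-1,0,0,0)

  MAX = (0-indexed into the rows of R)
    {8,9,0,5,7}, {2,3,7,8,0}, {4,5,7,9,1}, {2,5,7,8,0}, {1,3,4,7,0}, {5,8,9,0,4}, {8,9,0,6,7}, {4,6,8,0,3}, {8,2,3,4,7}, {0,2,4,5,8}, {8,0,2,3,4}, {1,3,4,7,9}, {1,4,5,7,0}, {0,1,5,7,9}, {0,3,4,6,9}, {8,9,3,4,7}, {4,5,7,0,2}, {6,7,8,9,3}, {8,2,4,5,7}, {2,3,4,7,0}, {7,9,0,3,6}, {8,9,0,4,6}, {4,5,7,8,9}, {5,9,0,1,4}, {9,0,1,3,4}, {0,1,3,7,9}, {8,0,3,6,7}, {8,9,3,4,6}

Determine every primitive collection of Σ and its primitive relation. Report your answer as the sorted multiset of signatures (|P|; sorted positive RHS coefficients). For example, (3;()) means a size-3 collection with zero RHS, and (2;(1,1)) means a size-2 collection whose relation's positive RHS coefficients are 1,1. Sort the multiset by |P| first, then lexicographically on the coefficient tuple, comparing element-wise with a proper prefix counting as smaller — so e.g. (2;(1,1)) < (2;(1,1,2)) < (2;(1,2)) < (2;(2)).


Minimal non-faces — 11 found among 10 rays, 28 max cones:

  • {1,8}:  v_{1} + v_{8} = 0 — sig = (2;())
  • {3,5}:  v_{3} + v_{5} = v_{1} — sig = (2;(1))
  • {2,9}:  v_{2} + v_{9} = v_{3} + v_{8} — sig = (2;(1,1))
  • {5,6}:  v_{5} + v_{6} = v_{0} + v_{9} — sig = (2;(1,1))
  • {1,2}:  v_{1} + v_{2} = v_{0} + v_{4} + v_{7} — sig = (2;(1,1,1))
  • {1,6}:  v_{1} + v_{6} = v_{0} + v_{3} + v_{9} — sig = (2;(1,1,1))
  • {2,6}:  v_{2} + v_{6} = v_{0} + 2·v_{3} + 2·v_{8} — sig = (2;(1,2,2))
  • {4,6,7}:  v_{4} + v_{6} + v_{7} = 2·v_{3} + v_{8} — sig = (3;(1,2))
  • {0,3,8,9}:  v_{0} + v_{3} + v_{8} + v_{9} = v_{6} — sig = (4;(1))
  • {0,4,7,8}:  v_{0} + v_{4} + v_{7} + v_{8} = v_{2} — sig = (4;(1))
  • {0,4,7,9}:  v_{0} + v_{4} + v_{7} + v_{9} = v_{3} — sig = (4;(1))

Sorted signature multiset PRS(X):
    |P|=2: 7 collections, coeffs (), (1), (1,1), (1,1), (1,1,1), (1,1,1), (1,2,2)
    |P|=3: 1 collection, coeffs (1,2)
    |P|=4: 3 collections, coeffs (1), (1), (1)


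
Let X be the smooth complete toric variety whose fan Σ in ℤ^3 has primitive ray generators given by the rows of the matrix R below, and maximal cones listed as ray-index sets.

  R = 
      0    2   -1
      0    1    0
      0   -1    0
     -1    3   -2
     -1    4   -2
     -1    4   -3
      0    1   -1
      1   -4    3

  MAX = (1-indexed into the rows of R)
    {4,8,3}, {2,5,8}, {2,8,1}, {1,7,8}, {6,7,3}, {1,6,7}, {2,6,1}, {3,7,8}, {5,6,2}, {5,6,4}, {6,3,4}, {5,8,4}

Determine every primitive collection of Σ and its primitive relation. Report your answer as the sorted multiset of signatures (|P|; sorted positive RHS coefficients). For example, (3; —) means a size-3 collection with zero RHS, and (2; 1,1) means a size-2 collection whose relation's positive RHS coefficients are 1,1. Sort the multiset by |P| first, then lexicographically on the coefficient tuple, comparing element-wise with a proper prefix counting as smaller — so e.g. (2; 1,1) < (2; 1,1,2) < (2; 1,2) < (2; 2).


Primitive collections (10):

  P = {2,3}:  v_{2} + v_{3} = 0 — sig = (2; —)
  P = {6,8}:  v_{6} + v_{8} = 0 — sig = (2; —)
  P = {1,3}:  v_{1} + v_{3} = v_{7} — sig = (2; 1)
  P = {2,4}:  v_{2} + v_{4} = v_{5} — sig = (2; 1)
  P = {2,7}:  v_{2} + v_{7} = v_{1} — sig = (2; 1)
  P = {3,5}:  v_{3} + v_{5} = v_{4} — sig = (2; 1)
  P = {4,7}:  v_{4} + v_{7} = v_{6} — sig = (2; 1)
  P = {1,4}:  v_{1} + v_{4} = v_{2} + v_{6} — sig = (2; 1,1)
  P = {5,7}:  v_{5} + v_{7} = v_{2} + v_{6} — sig = (2; 1,1)
  P = {1,5}:  v_{1} + v_{5} = 2·v_{2} + v_{6} — sig = (2; 1,2)

Signatures (|P|; sorted positive RHS coefficients), sorted:
    |P|=2: 10 collections, coeffs (), (), (1), (1), (1), (1), (1), (1,1), (1,1), (1,2)


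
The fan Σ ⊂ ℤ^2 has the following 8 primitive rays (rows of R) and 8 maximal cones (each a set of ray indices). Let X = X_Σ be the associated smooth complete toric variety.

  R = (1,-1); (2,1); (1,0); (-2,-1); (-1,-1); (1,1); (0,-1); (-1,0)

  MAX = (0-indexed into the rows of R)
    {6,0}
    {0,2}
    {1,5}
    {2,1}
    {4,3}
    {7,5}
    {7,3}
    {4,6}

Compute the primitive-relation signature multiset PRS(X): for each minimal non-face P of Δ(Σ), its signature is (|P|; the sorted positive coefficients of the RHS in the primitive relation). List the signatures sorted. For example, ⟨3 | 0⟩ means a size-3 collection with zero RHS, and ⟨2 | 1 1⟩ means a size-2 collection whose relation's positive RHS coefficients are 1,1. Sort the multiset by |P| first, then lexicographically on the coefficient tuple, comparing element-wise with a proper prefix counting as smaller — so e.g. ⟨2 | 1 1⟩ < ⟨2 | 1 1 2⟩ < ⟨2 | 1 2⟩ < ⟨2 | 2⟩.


20 collections generate NE(X_Σ); each relation:

  P = {1,3}:  v_{1} + v_{3} = 0  →  sig = ⟨2 | 0⟩
  P = {2,7}:  v_{2} + v_{7} = 0  →  sig = ⟨2 | 0⟩
  P = {4,5}:  v_{4} + v_{5} = 0  →  sig = ⟨2 | 0⟩
  P = {0,7}:  v_{0} + v_{7} = v_{6}  →  sig = ⟨2 | 1⟩
  P = {1,4}:  v_{1} + v_{4} = v_{2}  →  sig = ⟨2 | 1⟩
  P = {1,7}:  v_{1} + v_{7} = v_{5}  →  sig = ⟨2 | 1⟩
  P = {2,3}:  v_{2} + v_{3} = v_{4}  →  sig = ⟨2 | 1⟩
  P = {2,4}:  v_{2} + v_{4} = v_{6}  →  sig = ⟨2 | 1⟩
  P = {2,5}:  v_{2} + v_{5} = v_{1}  →  sig = ⟨2 | 1⟩
  P = {2,6}:  v_{2} + v_{6} = v_{0}  →  sig = ⟨2 | 1⟩
  P = {3,5}:  v_{3} + v_{5} = v_{7}  →  sig = ⟨2 | 1⟩
  P = {4,7}:  v_{4} + v_{7} = v_{3}  →  sig = ⟨2 | 1⟩
  P = {5,6}:  v_{5} + v_{6} = v_{2}  →  sig = ⟨2 | 1⟩
  P = {6,7}:  v_{6} + v_{7} = v_{4}  →  sig = ⟨2 | 1⟩
  P = {0,3}:  v_{0} + v_{3} = v_{4} + v_{6}  →  sig = ⟨2 | 1 1⟩
  P = {0,4}:  v_{0} + v_{4} = 2·v_{6}  →  sig = ⟨2 | 2⟩
  P = {0,5}:  v_{0} + v_{5} = 2·v_{2}  →  sig = ⟨2 | 2⟩
  P = {1,6}:  v_{1} + v_{6} = 2·v_{2}  →  sig = ⟨2 | 2⟩
  P = {3,6}:  v_{3} + v_{6} = 2·v_{4}  →  sig = ⟨2 | 2⟩
  P = {0,1}:  v_{0} + v_{1} = 3·v_{2}  →  sig = ⟨2 | 3⟩

so the primitive-relation signature multiset is
    ⟨2 | 0⟩
    ⟨2 | 0⟩
    ⟨2 | 0⟩
    ⟨2 | 1⟩
    ⟨2 | 1⟩
    ⟨2 | 1⟩
    ⟨2 | 1⟩
    ⟨2 | 1⟩
    ⟨2 | 1⟩
    ⟨2 | 1⟩
    ⟨2 | 1⟩
    ⟨2 | 1⟩
    ⟨2 | 1⟩
    ⟨2 | 1⟩
    ⟨2 | 1 1⟩
    ⟨2 | 2⟩
    ⟨2 | 2⟩
    ⟨2 | 2⟩
    ⟨2 | 2⟩
    ⟨2 | 3⟩


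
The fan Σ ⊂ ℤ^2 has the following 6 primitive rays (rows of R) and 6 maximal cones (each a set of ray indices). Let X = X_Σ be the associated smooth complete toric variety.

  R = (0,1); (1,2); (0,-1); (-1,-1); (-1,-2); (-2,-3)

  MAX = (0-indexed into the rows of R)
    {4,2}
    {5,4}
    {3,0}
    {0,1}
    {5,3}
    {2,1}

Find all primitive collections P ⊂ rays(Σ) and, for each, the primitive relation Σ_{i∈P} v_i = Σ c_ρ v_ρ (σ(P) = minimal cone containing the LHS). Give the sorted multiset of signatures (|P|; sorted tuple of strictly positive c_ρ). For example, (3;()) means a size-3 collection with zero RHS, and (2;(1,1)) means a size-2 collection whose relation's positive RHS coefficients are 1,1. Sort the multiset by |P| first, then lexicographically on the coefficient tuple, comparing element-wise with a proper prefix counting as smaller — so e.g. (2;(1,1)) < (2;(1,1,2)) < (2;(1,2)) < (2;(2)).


The 9 primitive collections of Σ (r=6, n=2):

  • {0,2}:  v_{0} + v_{2} = 0  →  sig = (2;())
  • {1,4}:  v_{1} + v_{4} = 0  →  sig = (2;())
  • {0,4}:  v_{0} + v_{4} = v_{3}  →  sig = (2;(1))
  • {1,3}:  v_{1} + v_{3} = v_{0}  →  sig = (2;(1))
  • {1,5}:  v_{1} + v_{5} = v_{3}  →  sig = (2;(1))
  • {2,3}:  v_{2} + v_{3} = v_{4}  →  sig = (2;(1))
  • {3,4}:  v_{3} + v_{4} = v_{5}  →  sig = (2;(1))
  • {0,5}:  v_{0} + v_{5} = 2·v_{3}  →  sig = (2;(2))
  • {2,5}:  v_{2} + v_{5} = 2·v_{4}  →  sig = (2;(2))

so the primitive-relation signature multiset is
    (2;())
    (2;())
    (2;(1))
    (2;(1))
    (2;(1))
    (2;(1))
    (2;(1))
    (2;(2))
    (2;(2))


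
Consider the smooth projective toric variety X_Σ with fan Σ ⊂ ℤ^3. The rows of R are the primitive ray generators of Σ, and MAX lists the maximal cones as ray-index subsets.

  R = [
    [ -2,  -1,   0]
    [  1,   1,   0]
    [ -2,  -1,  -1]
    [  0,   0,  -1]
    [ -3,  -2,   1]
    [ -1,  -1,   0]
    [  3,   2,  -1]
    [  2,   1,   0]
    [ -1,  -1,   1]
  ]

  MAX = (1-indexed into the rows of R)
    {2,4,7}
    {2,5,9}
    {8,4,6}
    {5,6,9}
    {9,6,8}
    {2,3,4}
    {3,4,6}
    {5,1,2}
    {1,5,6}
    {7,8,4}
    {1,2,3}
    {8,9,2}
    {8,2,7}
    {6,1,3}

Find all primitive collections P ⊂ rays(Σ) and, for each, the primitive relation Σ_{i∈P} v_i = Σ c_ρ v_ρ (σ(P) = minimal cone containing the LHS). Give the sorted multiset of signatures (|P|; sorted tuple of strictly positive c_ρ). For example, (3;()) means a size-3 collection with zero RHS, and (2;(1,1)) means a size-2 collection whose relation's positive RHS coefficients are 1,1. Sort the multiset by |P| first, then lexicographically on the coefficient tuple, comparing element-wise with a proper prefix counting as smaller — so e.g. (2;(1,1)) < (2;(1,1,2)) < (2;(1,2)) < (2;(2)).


16 collections generate NE(X_Σ); each relation:

  • {1,8}:  v_{1} + v_{8} = 0  ⟹  sig = (2;())
  • {2,6}:  v_{2} + v_{6} = 0  ⟹  sig = (2;())
  • {5,7}:  v_{5} + v_{7} = 0  ⟹  sig = (2;())
  • {1,4}:  v_{1} + v_{4} = v_{3}  ⟹  sig = (2;(1))
  • {1,9}:  v_{1} + v_{9} = v_{5}  ⟹  sig = (2;(1))
  • {3,8}:  v_{3} + v_{8} = v_{4}  ⟹  sig = (2;(1))
  • {4,9}:  v_{4} + v_{9} = v_{6}  ⟹  sig = (2;(1))
  • {5,8}:  v_{5} + v_{8} = v_{9}  ⟹  sig = (2;(1))
  • {7,9}:  v_{7} + v_{9} = v_{8}  ⟹  sig = (2;(1))
  • {1,7}:  v_{1} + v_{7} = v_{2} + v_{4}  ⟹  sig = (2;(1,1))
  • {3,9}:  v_{3} + v_{9} = v_{1} + v_{6}  ⟹  sig = (2;(1,1))
  • {4,5}:  v_{4} + v_{5} = v_{1} + v_{6}  ⟹  sig = (2;(1,1))
  • {6,7}:  v_{6} + v_{7} = v_{4} + v_{8}  ⟹  sig = (2;(1,1))
  • {3,5}:  v_{3} + v_{5} = 2·v_{1} + v_{6}  ⟹  sig = (2;(1,2))
  • {3,7}:  v_{3} + v_{7} = v_{2} + 2·v_{4}  ⟹  sig = (2;(1,2))
  • {2,4,8}:  v_{2} + v_{4} + v_{8} = v_{7}  ⟹  sig = (3;(1))

Hence PRS(X_Σ) =
[(2;()), (2;()), (2;()), (2;(1)), (2;(1)), (2;(1)), (2;(1)), (2;(1)), (2;(1)), (2;(1,1)), (2;(1,1)), (2;(1,1)), (2;(1,1)), (2;(1,2)), (2;(1,2)), (3;(1))]


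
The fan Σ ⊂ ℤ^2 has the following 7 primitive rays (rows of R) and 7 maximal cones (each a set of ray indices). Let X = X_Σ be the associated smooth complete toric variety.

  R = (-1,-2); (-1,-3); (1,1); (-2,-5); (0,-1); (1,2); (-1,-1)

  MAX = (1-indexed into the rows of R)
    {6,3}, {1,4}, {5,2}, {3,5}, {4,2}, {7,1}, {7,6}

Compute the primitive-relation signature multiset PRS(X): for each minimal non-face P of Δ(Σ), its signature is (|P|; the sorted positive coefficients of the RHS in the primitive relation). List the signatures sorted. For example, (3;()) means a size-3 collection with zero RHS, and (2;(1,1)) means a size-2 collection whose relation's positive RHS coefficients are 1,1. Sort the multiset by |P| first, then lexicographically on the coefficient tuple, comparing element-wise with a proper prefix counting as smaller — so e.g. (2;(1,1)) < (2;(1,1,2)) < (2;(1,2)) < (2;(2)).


14 minimal non-faces of Δ(Σ) (on 7 rays):

  • {1,6}:  v_{1} + v_{6} = 0  ⟹  sig = (2;())
  • {3,7}:  v_{3} + v_{7} = 0  ⟹  sig = (2;())
  • {1,2}:  v_{1} + v_{2} = v_{4}  ⟹  sig = (2;(1))
  • {1,3}:  v_{1} + v_{3} = v_{5}  ⟹  sig = (2;(1))
  • {1,5}:  v_{1} + v_{5} = v_{2}  ⟹  sig = (2;(1))
  • {2,6}:  v_{2} + v_{6} = v_{5}  ⟹  sig = (2;(1))
  • {4,6}:  v_{4} + v_{6} = v_{2}  ⟹  sig = (2;(1))
  • {5,6}:  v_{5} + v_{6} = v_{3}  ⟹  sig = (2;(1))
  • {5,7}:  v_{5} + v_{7} = v_{1}  ⟹  sig = (2;(1))
  • {3,4}:  v_{3} + v_{4} = v_{2} + v_{5}  ⟹  sig = (2;(1,1))
  • {2,3}:  v_{2} + v_{3} = 2·v_{5}  ⟹  sig = (2;(2))
  • {2,7}:  v_{2} + v_{7} = 2·v_{1}  ⟹  sig = (2;(2))
  • {4,5}:  v_{4} + v_{5} = 2·v_{2}  ⟹  sig = (2;(2))
  • {4,7}:  v_{4} + v_{7} = 3·v_{1}  ⟹  sig = (2;(3))

Sorted signature multiset PRS(X):
[(2;()), (2;()), (2;(1)), (2;(1)), (2;(1)), (2;(1)), (2;(1)), (2;(1)), (2;(1)), (2;(1,1)), (2;(2)), (2;(2)), (2;(2)), (2;(3))]


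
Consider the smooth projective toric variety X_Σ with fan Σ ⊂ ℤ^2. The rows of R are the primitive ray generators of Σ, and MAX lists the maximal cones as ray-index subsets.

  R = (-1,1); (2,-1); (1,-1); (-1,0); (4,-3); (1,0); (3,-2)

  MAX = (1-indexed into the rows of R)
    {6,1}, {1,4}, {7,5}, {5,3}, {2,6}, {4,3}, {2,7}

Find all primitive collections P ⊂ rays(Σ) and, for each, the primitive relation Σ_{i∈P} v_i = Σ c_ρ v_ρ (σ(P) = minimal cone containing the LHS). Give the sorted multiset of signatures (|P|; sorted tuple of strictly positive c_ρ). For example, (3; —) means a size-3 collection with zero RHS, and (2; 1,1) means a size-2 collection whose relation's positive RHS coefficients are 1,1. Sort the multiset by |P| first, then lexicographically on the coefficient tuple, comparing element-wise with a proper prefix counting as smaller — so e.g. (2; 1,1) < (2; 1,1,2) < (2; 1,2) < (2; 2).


14 collections generate NE(X_Σ); each relation:

  P={1,3}:  v_{1} + v_{3} = 0 — sig = (2; —)
  P={4,6}:  v_{4} + v_{6} = 0 — sig = (2; —)
  P={1,2}:  v_{1} + v_{2} = v_{6} — sig = (2; 1)
  P={1,5}:  v_{1} + v_{5} = v_{7} — sig = (2; 1)
  P={1,7}:  v_{1} + v_{7} = v_{2} — sig = (2; 1)
  P={2,3}:  v_{2} + v_{3} = v_{7} — sig = (2; 1)
  P={2,4}:  v_{2} + v_{4} = v_{3} — sig = (2; 1)
  P={3,6}:  v_{3} + v_{6} = v_{2} — sig = (2; 1)
  P={3,7}:  v_{3} + v_{7} = v_{5} — sig = (2; 1)
  P={5,6}:  v_{5} + v_{6} = v_{2} + v_{7} — sig = (2; 1,1)
  P={2,5}:  v_{2} + v_{5} = 2·v_{7} — sig = (2; 2)
  P={4,7}:  v_{4} + v_{7} = 2·v_{3} — sig = (2; 2)
  P={6,7}:  v_{6} + v_{7} = 2·v_{2} — sig = (2; 2)
  P={4,5}:  v_{4} + v_{5} = 3·v_{3} — sig = (2; 3)

so the primitive-relation signature multiset is
    (2; —)
    (2; —)
    (2; 1)
    (2; 1)
    (2; 1)
    (2; 1)
    (2; 1)
    (2; 1)
    (2; 1)
    (2; 1,1)
    (2; 2)
    (2; 2)
    (2; 2)
    (2; 3)


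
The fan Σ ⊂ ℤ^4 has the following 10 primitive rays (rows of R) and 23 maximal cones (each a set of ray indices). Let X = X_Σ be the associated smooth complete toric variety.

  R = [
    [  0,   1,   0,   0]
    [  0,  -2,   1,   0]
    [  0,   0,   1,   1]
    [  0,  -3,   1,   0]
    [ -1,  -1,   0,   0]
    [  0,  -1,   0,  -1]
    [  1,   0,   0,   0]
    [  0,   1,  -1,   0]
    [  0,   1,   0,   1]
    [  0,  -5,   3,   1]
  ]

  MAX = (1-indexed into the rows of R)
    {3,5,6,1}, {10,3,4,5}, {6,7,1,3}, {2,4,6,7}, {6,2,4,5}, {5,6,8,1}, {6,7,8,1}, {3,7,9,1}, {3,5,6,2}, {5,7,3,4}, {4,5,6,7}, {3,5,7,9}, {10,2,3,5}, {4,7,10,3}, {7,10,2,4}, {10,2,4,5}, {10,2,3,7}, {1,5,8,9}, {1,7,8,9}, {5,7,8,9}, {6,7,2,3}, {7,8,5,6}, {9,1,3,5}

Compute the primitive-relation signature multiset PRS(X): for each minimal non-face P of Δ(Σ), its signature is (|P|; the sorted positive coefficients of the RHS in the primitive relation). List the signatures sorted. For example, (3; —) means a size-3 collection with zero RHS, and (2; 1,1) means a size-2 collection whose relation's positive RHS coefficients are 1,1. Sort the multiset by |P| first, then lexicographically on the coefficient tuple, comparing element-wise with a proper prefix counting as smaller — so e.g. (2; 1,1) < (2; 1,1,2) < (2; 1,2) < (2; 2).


18 minimal non-faces of Δ(Σ) (on 10 rays):

  • {6,9}:  v_{6} + v_{9} = 0 — sig = (2; —)
  • {1,4}:  v_{1} + v_{4} = v_{2} — sig = (2; 1)
  • {3,8}:  v_{3} + v_{8} = v_{9} — sig = (2; 1)
  • {1,2}:  v_{1} + v_{2} = v_{3} + v_{6} — sig = (2; 1,1)
  • {2,8}:  v_{2} + v_{8} = v_{5} + v_{7} — sig = (2; 1,1)
  • {2,9}:  v_{2} + v_{9} = v_{3} + v_{5} + v_{7} — sig = (2; 1,1,1)
  • {8,10}:  v_{8} + v_{10} = v_{3} + v_{4} + v_{5} + v_{7} — sig = (2; 1,1,1,1)
  • {9,10}:  v_{9} + v_{10} = 2·v_{3} + v_{4} + v_{5} + v_{7} — sig = (2; 1,1,1,2)
  • {1,10}:  v_{1} + v_{10} = 2·v_{2} + v_{3} — sig = (2; 1,2)
  • {4,9}:  v_{4} + v_{9} = v_{3} + 2·v_{5} + 2·v_{7} — sig = (2; 1,2,2)
  • {4,8}:  v_{4} + v_{8} = 2·v_{5} + 2·v_{7} — sig = (2; 2,2)
  • {6,10}:  v_{6} + v_{10} = 3·v_{2} — sig = (2; 3)
  • {1,5,7}:  v_{1} + v_{5} + v_{7} = 0 — sig = (3; —)
  • {2,3,4}:  v_{2} + v_{3} + v_{4} = v_{10} — sig = (3; 1)
  • {2,5,7}:  v_{2} + v_{5} + v_{7} = v_{4} — sig = (3; 1)
  • {5,7,10}:  v_{5} + v_{7} + v_{10} = v_{3} + 2·v_{4} — sig = (3; 1,2)
  • {3,4,6}:  v_{3} + v_{4} + v_{6} = 2·v_{2} — sig = (3; 2)
  • {3,5,6,7}:  v_{3} + v_{5} + v_{6} + v_{7} = v_{2} — sig = (4; 1)

Signatures (|P|; sorted positive RHS coefficients), sorted:
{ (2; —),  (2; 1) ×2,  (2; 1,1) ×2,  (2; 1,1,1),  (2; 1,1,1,1),  (2; 1,1,1,2),  (2; 1,2),  (2; 1,2,2),  (2; 2,2),  (2; 3),  (3; —),  (3; 1) ×2,  (3; 1,2),  (3; 2),  (4; 1) }


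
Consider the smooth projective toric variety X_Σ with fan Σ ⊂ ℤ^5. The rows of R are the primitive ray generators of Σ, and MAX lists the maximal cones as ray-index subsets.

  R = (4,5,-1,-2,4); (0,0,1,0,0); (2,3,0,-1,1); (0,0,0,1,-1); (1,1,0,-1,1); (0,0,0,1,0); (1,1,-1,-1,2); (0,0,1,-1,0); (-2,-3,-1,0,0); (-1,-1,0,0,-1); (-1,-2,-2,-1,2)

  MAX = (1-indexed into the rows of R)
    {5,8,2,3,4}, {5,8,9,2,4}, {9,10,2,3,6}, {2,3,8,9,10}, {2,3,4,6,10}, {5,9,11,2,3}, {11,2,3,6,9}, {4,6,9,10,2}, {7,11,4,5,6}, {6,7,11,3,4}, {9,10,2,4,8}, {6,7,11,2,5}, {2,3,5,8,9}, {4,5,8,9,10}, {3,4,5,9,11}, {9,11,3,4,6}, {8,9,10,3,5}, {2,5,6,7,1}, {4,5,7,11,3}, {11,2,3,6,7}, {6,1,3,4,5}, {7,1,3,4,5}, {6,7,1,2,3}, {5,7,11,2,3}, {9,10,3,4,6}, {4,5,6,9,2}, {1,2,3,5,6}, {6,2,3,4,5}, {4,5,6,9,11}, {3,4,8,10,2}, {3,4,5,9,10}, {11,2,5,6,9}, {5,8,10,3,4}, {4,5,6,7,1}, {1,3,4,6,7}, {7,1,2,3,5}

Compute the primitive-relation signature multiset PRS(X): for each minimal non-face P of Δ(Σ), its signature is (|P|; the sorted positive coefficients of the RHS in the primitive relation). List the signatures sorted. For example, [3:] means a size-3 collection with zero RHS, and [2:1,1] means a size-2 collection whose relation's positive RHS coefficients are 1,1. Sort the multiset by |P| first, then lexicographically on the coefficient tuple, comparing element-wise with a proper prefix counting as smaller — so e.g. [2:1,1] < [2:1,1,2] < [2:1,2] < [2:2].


Minimal non-faces — 20 found among 11 rays, 36 max cones:

  {6,8}:  v_{6} + v_{8} = v_{2}  ⇒ sig = [2:1]
  {7,9}:  v_{7} + v_{9} = v_{11}  ⇒ sig = [2:1]
  {1,10}:  v_{1} + v_{10} = v_{3} + v_{7}  ⇒ sig = [2:1,1]
  {7,10}:  v_{7} + v_{10} = v_{3} + v_{9}  ⇒ sig = [2:1,1]
  {1,8}:  v_{1} + v_{8} = v_{2} + v_{3} + v_{5} + v_{7}  ⇒ sig = [2:1,1,1,1]
  {7,8}:  v_{7} + v_{8} = v_{2} + v_{3} + v_{5} + v_{9}  ⇒ sig = [2:1,1,1,1]
  {8,11}:  v_{8} + v_{11} = v_{2} + v_{3} + v_{5} + 2·v_{9}  ⇒ sig = [2:1,1,1,2]
  {10,11}:  v_{10} + v_{11} = v_{3} + 2·v_{9}  ⇒ sig = [2:1,2]
  {1,9}:  v_{1} + v_{9} = 2·v_{7}  ⇒ sig = [2:2]
  {1,11}:  v_{1} + v_{11} = 3·v_{7}  ⇒ sig = [2:3]
  {5,6,10}:  v_{5} + v_{6} + v_{10} = 0  ⇒ sig = [3:]
  {2,5,10}:  v_{2} + v_{5} + v_{10} = v_{8}  ⇒ sig = [3:1]
  {2,4,7}:  v_{2} + v_{4} + v_{7} = v_{5} + v_{6}  ⇒ sig = [3:1,1]
  {2,4,11}:  v_{2} + v_{4} + v_{11} = v_{5} + v_{6} + v_{9}  ⇒ sig = [3:1,1,1]
  {1,2,4}:  v_{1} + v_{2} + v_{4} = v_{3} + 2·v_{5} + 2·v_{6}  ⇒ sig = [3:1,2,2]
  {2,3,4,9}:  v_{2} + v_{3} + v_{4} + v_{9} = 0  ⇒ sig = [4:]
  {3,5,6,7}:  v_{3} + v_{5} + v_{6} + v_{7} = v_{1}  ⇒ sig = [4:1]
  {3,5,6,9}:  v_{3} + v_{5} + v_{6} + v_{9} = v_{7}  ⇒ sig = [4:1]
  {3,4,8,9}:  v_{3} + v_{4} + v_{8} + v_{9} = v_{5} + v_{10}  ⇒ sig = [4:1,1]
  {3,5,6,11}:  v_{3} + v_{5} + v_{6} + v_{11} = 2·v_{7}  ⇒ sig = [4:2]

Signatures (|P|; sorted positive RHS coefficients), sorted:
    |P|=2: 10 collections, coeffs (1), (1), (1,1), (1,1), (1,1,1,1), (1,1,1,1), (1,1,1,2), (1,2), (2), (3)
    |P|=3: 5 collections, coeffs (), (1), (1,1), (1,1,1), (1,2,2)
    |P|=4: 5 collections, coeffs (), (1), (1), (1,1), (2)


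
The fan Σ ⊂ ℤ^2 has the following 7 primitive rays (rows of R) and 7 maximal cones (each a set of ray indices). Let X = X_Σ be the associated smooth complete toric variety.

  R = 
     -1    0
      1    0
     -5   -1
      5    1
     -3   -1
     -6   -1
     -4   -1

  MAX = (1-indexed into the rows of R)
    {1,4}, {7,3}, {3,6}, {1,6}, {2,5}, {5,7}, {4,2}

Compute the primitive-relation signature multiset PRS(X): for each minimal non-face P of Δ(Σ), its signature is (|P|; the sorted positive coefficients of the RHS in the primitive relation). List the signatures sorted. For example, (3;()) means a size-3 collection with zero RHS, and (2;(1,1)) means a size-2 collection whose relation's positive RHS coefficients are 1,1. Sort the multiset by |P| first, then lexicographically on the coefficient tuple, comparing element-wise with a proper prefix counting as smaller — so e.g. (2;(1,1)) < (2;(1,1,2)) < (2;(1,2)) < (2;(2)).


14 collections generate NE(X_Σ); each relation:

  {1,2}:  v_{1} + v_{2} = 0  ⟹  sig = (2;())
  {3,4}:  v_{3} + v_{4} = 0  ⟹  sig = (2;())
  {1,3}:  v_{1} + v_{3} = v_{6}  ⟹  sig = (2;(1))
  {1,5}:  v_{1} + v_{5} = v_{7}  ⟹  sig = (2;(1))
  {1,7}:  v_{1} + v_{7} = v_{3}  ⟹  sig = (2;(1))
  {2,3}:  v_{2} + v_{3} = v_{7}  ⟹  sig = (2;(1))
  {2,6}:  v_{2} + v_{6} = v_{3}  ⟹  sig = (2;(1))
  {2,7}:  v_{2} + v_{7} = v_{5}  ⟹  sig = (2;(1))
  {4,6}:  v_{4} + v_{6} = v_{1}  ⟹  sig = (2;(1))
  {4,7}:  v_{4} + v_{7} = v_{2}  ⟹  sig = (2;(1))
  {5,6}:  v_{5} + v_{6} = v_{3} + v_{7}  ⟹  sig = (2;(1,1))
  {3,5}:  v_{3} + v_{5} = 2·v_{7}  ⟹  sig = (2;(2))
  {4,5}:  v_{4} + v_{5} = 2·v_{2}  ⟹  sig = (2;(2))
  {6,7}:  v_{6} + v_{7} = 2·v_{3}  ⟹  sig = (2;(2))

Hence PRS(X_Σ) =
{ (2;()) ×2,  (2;(1)) ×8,  (2;(1,1)),  (2;(2)) ×3 }


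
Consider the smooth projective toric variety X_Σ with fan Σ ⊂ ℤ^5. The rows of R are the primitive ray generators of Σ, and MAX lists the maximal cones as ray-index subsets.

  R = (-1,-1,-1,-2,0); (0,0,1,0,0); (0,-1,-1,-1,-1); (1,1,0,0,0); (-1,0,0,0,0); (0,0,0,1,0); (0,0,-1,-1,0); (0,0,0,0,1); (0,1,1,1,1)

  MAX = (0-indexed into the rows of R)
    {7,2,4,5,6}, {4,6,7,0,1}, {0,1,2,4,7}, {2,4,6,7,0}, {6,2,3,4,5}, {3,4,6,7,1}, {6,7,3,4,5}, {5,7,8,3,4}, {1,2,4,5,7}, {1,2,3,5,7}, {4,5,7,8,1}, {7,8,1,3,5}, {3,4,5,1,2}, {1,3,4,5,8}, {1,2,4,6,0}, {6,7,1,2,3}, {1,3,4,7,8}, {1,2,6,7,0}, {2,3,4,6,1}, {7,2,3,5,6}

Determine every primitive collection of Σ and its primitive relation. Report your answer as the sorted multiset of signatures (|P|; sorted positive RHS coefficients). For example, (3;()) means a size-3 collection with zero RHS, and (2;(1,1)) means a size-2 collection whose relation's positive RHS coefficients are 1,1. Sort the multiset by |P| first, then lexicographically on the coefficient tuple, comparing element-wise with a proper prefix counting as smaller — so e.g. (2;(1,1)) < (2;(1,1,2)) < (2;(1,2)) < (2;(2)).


|primitive collections| = 9. Relations:

  {2,8}:  v_{2} + v_{8} = 0 ; sig = (2;())
  {0,5}:  v_{0} + v_{5} = v_{2} + v_{4} + v_{7} ; sig = (2;(1,1,1))
  {6,8}:  v_{6} + v_{8} = v_{3} + v_{4} + v_{7} ; sig = (2;(1,1,1))
  {0,8}:  v_{0} + v_{8} = v_{1} + v_{4} + v_{6} + v_{7} ; sig = (2;(1,1,1,1))
  {0,3}:  v_{0} + v_{3} = v_{1} + 2·v_{6} ; sig = (2;(1,2))
  {1,5,6}:  v_{1} + v_{5} + v_{6} = 0 ; sig = (3;())
  {2,3,4,7}:  v_{2} + v_{3} + v_{4} + v_{7} = v_{6} ; sig = (4;(1))
  {1,2,4,6,7}:  v_{1} + v_{2} + v_{4} + v_{6} + v_{7} = v_{0} ; sig = (5;(1))
  {1,3,4,5,7}:  v_{1} + v_{3} + v_{4} + v_{5} + v_{7} = v_{8} ; sig = (5;(1))

so the primitive-relation signature multiset is
    |P|=2: 5 collections, coeffs (), (1,1,1), (1,1,1), (1,1,1,1), (1,2)
    |P|=3: 1 collection, coeffs ()
    |P|=4: 1 collection, coeffs (1)
    |P|=5: 2 collections, coeffs (1), (1)


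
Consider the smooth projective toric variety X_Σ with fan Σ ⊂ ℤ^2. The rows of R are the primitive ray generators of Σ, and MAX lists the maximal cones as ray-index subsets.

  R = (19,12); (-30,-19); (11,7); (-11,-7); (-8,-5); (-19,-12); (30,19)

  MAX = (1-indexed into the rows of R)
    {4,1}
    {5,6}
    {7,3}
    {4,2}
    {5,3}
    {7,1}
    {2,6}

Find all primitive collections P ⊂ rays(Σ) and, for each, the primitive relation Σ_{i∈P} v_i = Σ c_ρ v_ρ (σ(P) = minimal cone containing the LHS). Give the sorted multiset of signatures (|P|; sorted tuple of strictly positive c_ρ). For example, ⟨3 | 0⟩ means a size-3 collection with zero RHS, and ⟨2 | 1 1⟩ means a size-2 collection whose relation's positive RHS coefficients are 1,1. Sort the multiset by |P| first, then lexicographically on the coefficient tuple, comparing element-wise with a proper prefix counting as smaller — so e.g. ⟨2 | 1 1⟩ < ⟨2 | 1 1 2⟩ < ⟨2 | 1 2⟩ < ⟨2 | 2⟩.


Minimal non-faces — 14 found among 7 rays, 7 max cones:

  P={1,6}:  v_{1} + v_{6} = 0  ⟹  sig = ⟨2 | 0⟩
  P={2,7}:  v_{2} + v_{7} = 0  ⟹  sig = ⟨2 | 0⟩
  P={3,4}:  v_{3} + v_{4} = 0  ⟹  sig = ⟨2 | 0⟩
  P={1,2}:  v_{1} + v_{2} = v_{4}  ⟹  sig = ⟨2 | 1⟩
  P={1,3}:  v_{1} + v_{3} = v_{7}  ⟹  sig = ⟨2 | 1⟩
  P={1,5}:  v_{1} + v_{5} = v_{3}  ⟹  sig = ⟨2 | 1⟩
  P={2,3}:  v_{2} + v_{3} = v_{6}  ⟹  sig = ⟨2 | 1⟩
  P={3,6}:  v_{3} + v_{6} = v_{5}  ⟹  sig = ⟨2 | 1⟩
  P={4,5}:  v_{4} + v_{5} = v_{6}  ⟹  sig = ⟨2 | 1⟩
  P={4,6}:  v_{4} + v_{6} = v_{2}  ⟹  sig = ⟨2 | 1⟩
  P={4,7}:  v_{4} + v_{7} = v_{1}  ⟹  sig = ⟨2 | 1⟩
  P={6,7}:  v_{6} + v_{7} = v_{3}  ⟹  sig = ⟨2 | 1⟩
  P={2,5}:  v_{2} + v_{5} = 2·v_{6}  ⟹  sig = ⟨2 | 2⟩
  P={5,7}:  v_{5} + v_{7} = 2·v_{3}  ⟹  sig = ⟨2 | 2⟩

Hence PRS(X_Σ) =
[⟨2 | 0⟩, ⟨2 | 0⟩, ⟨2 | 0⟩, ⟨2 | 1⟩, ⟨2 | 1⟩, ⟨2 | 1⟩, ⟨2 | 1⟩, ⟨2 | 1⟩, ⟨2 | 1⟩, ⟨2 | 1⟩, ⟨2 | 1⟩, ⟨2 | 1⟩, ⟨2 | 2⟩, ⟨2 | 2⟩]


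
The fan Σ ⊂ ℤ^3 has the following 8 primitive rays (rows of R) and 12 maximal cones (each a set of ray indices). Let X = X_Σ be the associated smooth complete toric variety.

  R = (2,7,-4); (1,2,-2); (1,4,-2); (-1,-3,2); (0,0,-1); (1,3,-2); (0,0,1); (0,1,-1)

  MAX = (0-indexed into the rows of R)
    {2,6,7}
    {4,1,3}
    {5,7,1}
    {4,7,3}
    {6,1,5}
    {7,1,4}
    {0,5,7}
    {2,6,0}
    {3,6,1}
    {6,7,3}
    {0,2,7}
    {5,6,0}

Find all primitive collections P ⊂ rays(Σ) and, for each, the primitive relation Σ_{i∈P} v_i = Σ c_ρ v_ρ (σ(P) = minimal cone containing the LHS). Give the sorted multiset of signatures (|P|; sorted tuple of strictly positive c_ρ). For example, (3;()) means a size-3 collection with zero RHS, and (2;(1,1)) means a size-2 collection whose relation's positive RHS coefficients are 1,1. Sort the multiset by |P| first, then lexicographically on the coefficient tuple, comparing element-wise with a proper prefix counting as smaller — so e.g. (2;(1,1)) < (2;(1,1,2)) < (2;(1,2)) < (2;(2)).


Minimal non-faces — 14 found among 8 rays, 12 max cones:

  • {3,5}:  v_{3} + v_{5} = 0  →  sig = (2;())
  • {4,6}:  v_{4} + v_{6} = 0  →  sig = (2;())
  • {0,3}:  v_{0} + v_{3} = v_{2}  →  sig = (2;(1))
  • {2,5}:  v_{2} + v_{5} = v_{0}  →  sig = (2;(1))
  • {2,3}:  v_{2} + v_{3} = v_{6} + v_{7}  →  sig = (2;(1,1))
  • {2,4}:  v_{2} + v_{4} = v_{5} + v_{7}  →  sig = (2;(1,1))
  • {4,5}:  v_{4} + v_{5} = v_{1} + v_{7}  →  sig = (2;(1,1))
  • {0,4}:  v_{0} + v_{4} = 2·v_{5} + v_{7}  →  sig = (2;(1,2))
  • {1,2}:  v_{1} + v_{2} = 2·v_{5}  →  sig = (2;(2))
  • {0,1}:  v_{0} + v_{1} = 3·v_{5}  →  sig = (2;(3))
  • {1,3,7}:  v_{1} + v_{3} + v_{7} = v_{4}  →  sig = (3;(1))
  • {1,6,7}:  v_{1} + v_{6} + v_{7} = v_{5}  →  sig = (3;(1))
  • {5,6,7}:  v_{5} + v_{6} + v_{7} = v_{2}  →  sig = (3;(1))
  • {0,6,7}:  v_{0} + v_{6} + v_{7} = 2·v_{2}  →  sig = (3;(2))

so the primitive-relation signature multiset is
    |P|=2: 10 collections, coeffs (), (), (1), (1), (1,1), (1,1), (1,1), (1,2), (2), (3)
    |P|=3: 4 collections, coeffs (1), (1), (1), (2)


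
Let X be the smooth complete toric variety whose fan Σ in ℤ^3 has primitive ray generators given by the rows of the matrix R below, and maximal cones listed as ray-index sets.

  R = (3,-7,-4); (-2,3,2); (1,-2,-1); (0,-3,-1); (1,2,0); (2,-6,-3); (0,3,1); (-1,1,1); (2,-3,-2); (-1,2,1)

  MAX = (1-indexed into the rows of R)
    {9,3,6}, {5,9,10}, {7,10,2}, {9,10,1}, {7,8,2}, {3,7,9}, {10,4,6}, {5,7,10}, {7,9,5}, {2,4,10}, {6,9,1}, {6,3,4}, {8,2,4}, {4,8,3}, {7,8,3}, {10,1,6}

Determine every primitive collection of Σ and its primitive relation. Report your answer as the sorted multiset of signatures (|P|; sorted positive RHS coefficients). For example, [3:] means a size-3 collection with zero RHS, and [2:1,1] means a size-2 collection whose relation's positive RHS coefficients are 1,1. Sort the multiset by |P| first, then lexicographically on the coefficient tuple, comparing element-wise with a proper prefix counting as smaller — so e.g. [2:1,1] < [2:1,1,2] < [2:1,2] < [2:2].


23 collections generate NE(X_Σ); each relation:

  P = {2,9}:  v_{2} + v_{9} = 0  so sig = [2:]
  P = {3,10}:  v_{3} + v_{10} = 0  so sig = [2:]
  P = {4,7}:  v_{4} + v_{7} = 0  so sig = [2:]
  P = {1,8}:  v_{1} + v_{8} = v_{6}  so sig = [2:1]
  P = {2,3}:  v_{2} + v_{3} = v_{8}  so sig = [2:1]
  P = {2,6}:  v_{2} + v_{6} = v_{4}  so sig = [2:1]
  P = {4,9}:  v_{4} + v_{9} = v_{6}  so sig = [2:1]
  P = {5,8}:  v_{5} + v_{8} = v_{7}  so sig = [2:1]
  P = {6,7}:  v_{6} + v_{7} = v_{9}  so sig = [2:1]
  P = {8,9}:  v_{8} + v_{9} = v_{3}  so sig = [2:1]
  P = {8,10}:  v_{8} + v_{10} = v_{2}  so sig = [2:1]
  P = {1,2}:  v_{1} + v_{2} = v_{6} + v_{10}  so sig = [2:1,1]
  P = {1,3}:  v_{1} + v_{3} = v_{6} + v_{9}  so sig = [2:1,1]
  P = {2,5}:  v_{2} + v_{5} = v_{7} + v_{10}  so sig = [2:1,1]
  P = {3,5}:  v_{3} + v_{5} = v_{7} + v_{9}  so sig = [2:1,1]
  P = {4,5}:  v_{4} + v_{5} = v_{9} + v_{10}  so sig = [2:1,1]
  P = {6,8}:  v_{6} + v_{8} = v_{3} + v_{4}  so sig = [2:1,1]
  P = {1,4}:  v_{1} + v_{4} = 2·v_{6} + v_{10}  so sig = [2:1,2]
  P = {1,7}:  v_{1} + v_{7} = 2·v_{9} + v_{10}  so sig = [2:1,2]
  P = {5,6}:  v_{5} + v_{6} = 2·v_{9} + v_{10}  so sig = [2:1,2]
  P = {1,5}:  v_{1} + v_{5} = 3·v_{9} + 2·v_{10}  so sig = [2:2,3]
  P = {6,9,10}:  v_{6} + v_{9} + v_{10} = v_{1}  so sig = [3:1]
  P = {7,9,10}:  v_{7} + v_{9} + v_{10} = v_{5}  so sig = [3:1]

Hence PRS(X_Σ) =
{ [2:] ×3,  [2:1] ×8,  [2:1,1] ×6,  [2:1,2] ×3,  [2:2,3],  [3:1] ×2 }


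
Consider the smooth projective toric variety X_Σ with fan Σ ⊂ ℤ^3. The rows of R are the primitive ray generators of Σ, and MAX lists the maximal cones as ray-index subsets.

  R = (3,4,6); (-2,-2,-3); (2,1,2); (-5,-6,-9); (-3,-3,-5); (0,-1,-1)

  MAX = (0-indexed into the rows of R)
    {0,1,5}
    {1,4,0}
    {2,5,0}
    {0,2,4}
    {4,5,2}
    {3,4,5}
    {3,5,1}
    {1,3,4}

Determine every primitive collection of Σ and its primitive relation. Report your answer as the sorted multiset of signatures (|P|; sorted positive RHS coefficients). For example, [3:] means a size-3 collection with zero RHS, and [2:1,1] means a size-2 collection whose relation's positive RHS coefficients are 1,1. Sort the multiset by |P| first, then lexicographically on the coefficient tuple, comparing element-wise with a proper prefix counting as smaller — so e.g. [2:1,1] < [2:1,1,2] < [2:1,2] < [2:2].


5 collections generate NE(X_Σ); each relation:

  • {0,3}:  v_{0} + v_{3} = v_{1}  ⇒ sig = [2:1]
  • {1,2}:  v_{1} + v_{2} = v_{5}  ⇒ sig = [2:1]
  • {2,3}:  v_{2} + v_{3} = v_{4} + 2·v_{5}  ⇒ sig = [2:1,2]
  • {0,4,5}:  v_{0} + v_{4} + v_{5} = 0  ⇒ sig = [3:]
  • {1,4,5}:  v_{1} + v_{4} + v_{5} = v_{3}  ⇒ sig = [3:1]

Signatures (|P|; sorted positive RHS coefficients), sorted:
    [2:1]
    [2:1]
    [2:1,2]
    [3:]
    [3:1]


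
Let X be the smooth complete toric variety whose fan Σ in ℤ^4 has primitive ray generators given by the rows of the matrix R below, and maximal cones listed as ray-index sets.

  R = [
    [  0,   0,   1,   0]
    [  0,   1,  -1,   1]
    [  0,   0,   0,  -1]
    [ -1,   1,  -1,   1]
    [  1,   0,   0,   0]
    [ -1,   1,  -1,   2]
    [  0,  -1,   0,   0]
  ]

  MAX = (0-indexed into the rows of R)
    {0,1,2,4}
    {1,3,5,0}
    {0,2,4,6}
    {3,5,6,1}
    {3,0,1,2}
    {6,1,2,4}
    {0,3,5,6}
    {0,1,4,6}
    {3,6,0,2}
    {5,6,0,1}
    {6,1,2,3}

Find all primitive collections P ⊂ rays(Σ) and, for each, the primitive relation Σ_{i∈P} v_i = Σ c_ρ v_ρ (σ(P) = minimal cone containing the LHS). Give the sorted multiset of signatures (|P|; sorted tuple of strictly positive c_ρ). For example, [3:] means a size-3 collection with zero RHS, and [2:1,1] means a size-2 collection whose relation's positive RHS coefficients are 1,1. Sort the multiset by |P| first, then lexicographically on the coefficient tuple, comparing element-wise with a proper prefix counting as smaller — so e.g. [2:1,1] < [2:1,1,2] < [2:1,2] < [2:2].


5 collections generate NE(X_Σ); each relation:

  P={2,5}:  v_{2} + v_{5} = v_{3}  ⟹  sig = [2:1]
  P={3,4}:  v_{3} + v_{4} = v_{1}  ⟹  sig = [2:1]
  P={4,5}:  v_{4} + v_{5} = v_{0} + 2·v_{1} + v_{6}  ⟹  sig = [2:1,1,2]
  P={0,1,2,6}:  v_{0} + v_{1} + v_{2} + v_{6} = 0  ⟹  sig = [4:]
  P={0,1,3,6}:  v_{0} + v_{1} + v_{3} + v_{6} = v_{5}  ⟹  sig = [4:1]

Hence PRS(X_Σ) =
    |P|=2: 3 collections, coeffs (1), (1), (1,1,2)
    |P|=4: 2 collections, coeffs (), (1)


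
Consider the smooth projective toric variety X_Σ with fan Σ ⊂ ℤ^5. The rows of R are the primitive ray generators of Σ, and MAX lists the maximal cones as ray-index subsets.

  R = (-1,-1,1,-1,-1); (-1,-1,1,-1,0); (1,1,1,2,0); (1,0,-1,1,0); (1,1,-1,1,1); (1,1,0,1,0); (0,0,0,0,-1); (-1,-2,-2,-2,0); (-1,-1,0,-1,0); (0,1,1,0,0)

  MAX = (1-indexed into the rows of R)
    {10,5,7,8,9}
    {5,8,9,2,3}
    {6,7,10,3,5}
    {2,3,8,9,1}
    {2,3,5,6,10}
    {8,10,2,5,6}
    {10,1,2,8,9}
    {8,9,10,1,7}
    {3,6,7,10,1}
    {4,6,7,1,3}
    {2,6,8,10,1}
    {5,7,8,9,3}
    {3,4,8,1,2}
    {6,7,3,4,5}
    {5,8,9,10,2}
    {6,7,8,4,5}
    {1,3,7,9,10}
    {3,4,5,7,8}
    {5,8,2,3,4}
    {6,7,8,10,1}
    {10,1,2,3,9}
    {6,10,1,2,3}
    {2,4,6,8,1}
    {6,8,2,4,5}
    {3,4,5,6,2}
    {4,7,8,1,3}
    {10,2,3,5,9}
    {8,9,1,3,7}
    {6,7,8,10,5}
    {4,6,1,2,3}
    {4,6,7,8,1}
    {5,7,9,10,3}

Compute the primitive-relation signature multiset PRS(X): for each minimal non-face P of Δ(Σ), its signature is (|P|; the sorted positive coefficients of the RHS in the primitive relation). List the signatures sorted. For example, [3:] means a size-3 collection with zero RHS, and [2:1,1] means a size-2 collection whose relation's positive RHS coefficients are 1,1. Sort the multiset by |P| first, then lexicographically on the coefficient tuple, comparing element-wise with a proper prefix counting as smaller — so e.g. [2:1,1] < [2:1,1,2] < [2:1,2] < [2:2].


7 minimal non-faces of Δ(Σ) (on 10 rays):

  P={1,5}:  v_{1} + v_{5} = 0  so sig = [2:]
  P={6,9}:  v_{6} + v_{9} = 0  so sig = [2:]
  P={2,7}:  v_{2} + v_{7} = v_{1}  so sig = [2:1]
  P={4,10}:  v_{4} + v_{10} = v_{6}  so sig = [2:1]
  P={4,9}:  v_{4} + v_{9} = v_{3} + v_{8}  so sig = [2:1,1]
  P={3,8,10}:  v_{3} + v_{8} + v_{10} = 0  so sig = [3:]
  P={3,6,8}:  v_{3} + v_{6} + v_{8} = v_{4}  so sig = [3:1]

so the primitive-relation signature multiset is
[[2:], [2:], [2:1], [2:1], [2:1,1], [3:], [3:1]]
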